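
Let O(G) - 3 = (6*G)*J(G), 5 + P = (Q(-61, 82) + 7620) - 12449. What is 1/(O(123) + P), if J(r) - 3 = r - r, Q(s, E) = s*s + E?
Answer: 1/1186 ≈ 0.00084317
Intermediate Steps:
Q(s, E) = E + s² (Q(s, E) = s² + E = E + s²)
P = -1031 (P = -5 + (((82 + (-61)²) + 7620) - 12449) = -5 + (((82 + 3721) + 7620) - 12449) = -5 + ((3803 + 7620) - 12449) = -5 + (11423 - 12449) = -5 - 1026 = -1031)
J(r) = 3 (J(r) = 3 + (r - r) = 3 + 0 = 3)
O(G) = 3 + 18*G (O(G) = 3 + (6*G)*3 = 3 + 18*G)
1/(O(123) + P) = 1/((3 + 18*123) - 1031) = 1/((3 + 2214) - 1031) = 1/(2217 - 1031) = 1/1186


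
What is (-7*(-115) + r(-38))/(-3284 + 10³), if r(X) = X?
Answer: -767/2284 ≈ -0.33581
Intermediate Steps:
(-7*(-115) + r(-38))/(-3284 + 10³) = (-7*(-115) - 38)/(-3284 + 10³) = (805 - 38)/(-3284 + 1000) = 767/(-2284) = 767*(-1/2284) = -767/2284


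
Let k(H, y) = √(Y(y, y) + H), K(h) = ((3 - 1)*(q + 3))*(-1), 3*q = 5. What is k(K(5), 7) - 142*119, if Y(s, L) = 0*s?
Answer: -16898 + 2*I*√21/3 ≈ -16898.0 + 3.055*I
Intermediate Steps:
q = 5/3 (q = (⅓)*5 = 5/3 ≈ 1.6667)
Y(s, L) = 0
K(h) = -28/3 (K(h) = ((3 - 1)*(5/3 + 3))*(-1) = (2*(14/3))*(-1) = (28/3)*(-1) = -28/3)
k(H, y) = √H (k(H, y) = √(0 + H) = √H)
k(K(5), 7) - 142*119 = √(-28/3) - 142*119 = 2*I*√21/3 - 16898 = -16898 + 2*I*√21/3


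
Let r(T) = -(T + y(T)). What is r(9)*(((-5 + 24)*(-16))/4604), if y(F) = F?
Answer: 1368/1151 ≈ 1.1885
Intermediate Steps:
r(T) = -2*T (r(T) = -(T + T) = -2*T)
r(9)*(((-5 + 24)*(-16))/4604) = (-2*9)*(((-5 + 24)*(-16))/4604) = -18*19*(-16)/4604 = -(-5472)/4604 = -18*(-76/1151) = 1368/1151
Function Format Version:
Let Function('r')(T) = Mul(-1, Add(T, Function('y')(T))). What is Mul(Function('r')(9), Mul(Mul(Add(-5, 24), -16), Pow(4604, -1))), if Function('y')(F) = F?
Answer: Rational(1368, 1151) ≈ 1.1885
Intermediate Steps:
Function('r')(T) = Mul(-2, T) (Function('r')(T) = Mul(-1, Add(T, T)) = Mul(-1, Mul(2, T)) = Mul(-2, T))
Mul(Function('r')(9), Mul(Mul(Add(-5, 24), -16), Pow(4604, -1))) = Mul(Mul(-2, 9), Mul(Mul(Add(-5, 24), -16), Pow(4604, -1))) = Mul(-18, Mul(Mul(19, -16), Rational(1, 4604))) = Mul(-18, Mul(-304, Rational(1, 4604))) = Mul(-18, Rational(-76, 1151)) = Rational(1368, 1151)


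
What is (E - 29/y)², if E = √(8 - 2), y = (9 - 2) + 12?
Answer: 3007/361 - 58*√6/19 ≈ 0.85225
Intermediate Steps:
y = 19 (y = 7 + 12 = 19)
E = √6 ≈ 2.4495
(E - 29/y)² = (√6 - 29/19)² = (-29/19 + √6)²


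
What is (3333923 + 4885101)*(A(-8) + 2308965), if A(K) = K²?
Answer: 18977964767696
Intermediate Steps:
(3333923 + 4885101)*(A(-8) + 2308965) = (3333923 + 4885101)*((-8)² + 2308965) = 8219024*(64 + 2308965) = 8219024*2309029 = 18977964767696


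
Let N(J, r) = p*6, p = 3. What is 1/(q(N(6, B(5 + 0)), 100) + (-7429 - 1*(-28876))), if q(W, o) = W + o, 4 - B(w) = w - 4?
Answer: 1/21565 ≈ 4.6371e-5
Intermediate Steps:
B(w) = 8 - w (B(w) = 4 - (w - 4) = 4 - (-4 + w) = 4 + (4 - w) = 8 - w)
N(J, r) = 18 (N(J, r) = 3*6 = 18)
1/(q(N(6, B(5 + 0)), 100) + (-7429 - 1*(-28876))) = 1/((18 + 100) + (-7429 - 1*(-28876))) = 1/(118 + (-7429 + 28876)) = 1/(118 + 21447) = 1/21565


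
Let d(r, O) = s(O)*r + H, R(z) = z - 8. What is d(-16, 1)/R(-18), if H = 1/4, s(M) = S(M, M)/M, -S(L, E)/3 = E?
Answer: -193/104 ≈ -1.8558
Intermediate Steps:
R(z) = -8 + z
S(L, E) = -3*E
s(M) = -3 (s(M) = (-3*M)/M = -3)
H = ¼ ≈ 0.25000
d(r, O) = ¼ - 3*r (d(r, O) = -3*r + ¼ = ¼ - 3*r)
d(-16, 1)/R(-18) = (¼ - 3*(-16))/(-8 - 18) = (¼ + 48)/(-26) = (193/4)*(-1/26) = -193/104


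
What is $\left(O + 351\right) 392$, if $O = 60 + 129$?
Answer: $211680$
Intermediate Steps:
$O = 189$
$\left(O + 351\right) 392 = \left(189 + 351\right) 392 = 540 \cdot 392 = 211680$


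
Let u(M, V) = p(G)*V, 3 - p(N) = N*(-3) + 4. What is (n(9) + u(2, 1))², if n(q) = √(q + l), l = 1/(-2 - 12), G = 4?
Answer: 1819/14 + 55*√70/7 ≈ 195.67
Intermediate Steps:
p(N) = -1 + 3*N (p(N) = 3 - (N*(-3) + 4) = 3 - (-3*N + 4) = 3 - (4 - 3*N) = 3 + (-4 + 3*N) = -1 + 3*N)
u(M, V) = 11*V (u(M, V) = (-1 + 3*4)*V = (-1 + 12)*V = 11*V)
l = -1/14 (l = 1/(-14) = -1/14 ≈ -0.071429)
n(q) = √(-1/14 + q) (n(q) = √(q - 1/14) = √(-1/14 + q))
(n(9) + u(2, 1))² = (√(-14 + 196*9)/14 + 11*1)² = (√(-14 + 1764)/14 + 11)² = (√1750/14 + 11)² = ((5*√70)/14 + 11)² = (5*√70/14 + 11)² = (11 + 5*√70/14)²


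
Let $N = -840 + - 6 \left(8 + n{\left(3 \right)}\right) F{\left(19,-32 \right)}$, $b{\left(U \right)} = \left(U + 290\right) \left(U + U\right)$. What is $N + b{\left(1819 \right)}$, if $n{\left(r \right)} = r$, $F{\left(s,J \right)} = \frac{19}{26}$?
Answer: $\frac{99731499}{13} \approx 7.6717 \cdot 10^{6}$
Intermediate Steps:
$F{\left(s,J \right)} = \frac{19}{26}$ ($F{\left(s,J \right)} = 19 \cdot \frac{1}{26} = \frac{19}{26}$)
$b{\left(U \right)} = 2 U \left(290 + U\right)$ ($b{\left(U \right)} = \left(290 + U\right) 2 U = 2 U \left(290 + U\right)$)
$N = - \frac{11547}{13}$ ($N = -840 + - 6 \left(8 + 3\right) \frac{19}{26} = -840 + \left(-6\right) 11 \cdot \frac{19}{26} = -840 - \frac{627}{13} = - \frac{11547}{13} \approx -888.23$)
$N + b{\left(1819 \right)} = - \frac{11547}{13} + 2 \cdot 1819 \left(290 + 1819\right) = - \frac{11547}{13} + 2 \cdot 1819 \cdot 2109 = - \frac{11547}{13} + 7672542 = \frac{99731499}{13}$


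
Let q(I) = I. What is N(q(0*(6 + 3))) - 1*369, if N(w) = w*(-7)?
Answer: -369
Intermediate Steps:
N(w) = -7*w
N(q(0*(6 + 3))) - 1*369 = -0*(6 + 3) - 1*369 = -0*9 - 369 = -7*0 - 369 = 0 - 369 = -369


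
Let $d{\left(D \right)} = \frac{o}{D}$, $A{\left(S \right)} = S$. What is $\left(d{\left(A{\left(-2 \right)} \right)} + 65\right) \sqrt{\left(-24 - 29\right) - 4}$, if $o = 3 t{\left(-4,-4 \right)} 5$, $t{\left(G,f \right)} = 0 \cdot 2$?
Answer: $65 i \sqrt{57} \approx 490.74 i$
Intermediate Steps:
$t{\left(G,f \right)} = 0$
$o = 0$ ($o = 3 \cdot 0 \cdot 5 = 0 \cdot 5 = 0$)
$d{\left(D \right)} = 0$ ($d{\left(D \right)} = \frac{0}{D} = 0$)
$\left(d{\left(A{\left(-2 \right)} \right)} + 65\right) \sqrt{\left(-24 - 29\right) - 4} = \left(0 + 65\right) \sqrt{\left(-24 - 29\right) - 4} = 65 \sqrt{-53 - 4} = 65 \sqrt{-57} = 65 i \sqrt{57}$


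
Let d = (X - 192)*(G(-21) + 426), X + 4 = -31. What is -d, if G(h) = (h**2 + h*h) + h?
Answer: 292149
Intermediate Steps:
X = -35 (X = -4 - 31 = -35)
G(h) = h + 2*h**2 (G(h) = (h**2 + h**2) + h = 2*h**2 + h = h + 2*h**2)
d = -292149 (d = (-35 - 192)*(-21*(1 + 2*(-21)) + 426) = -227*(-21*(1 - 42) + 426) = -227*(-21*(-41) + 426) = -227*(861 + 426) = -227*1287 = -292149)
-d = -1*(-292149) = 292149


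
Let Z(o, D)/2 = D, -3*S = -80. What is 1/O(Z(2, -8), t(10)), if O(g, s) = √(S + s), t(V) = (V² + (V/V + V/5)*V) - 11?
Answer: √1311/437 ≈ 0.082855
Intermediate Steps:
S = 80/3 (S = -⅓*(-80) = 80/3 ≈ 26.667)
t(V) = -11 + V² + V*(1 + V/5) (t(V) = (V² + (1 + V*(⅕))*V) - 11 = (V² + (1 + V/5)*V) - 11 = (V² + V*(1 + V/5)) - 11 = -11 + V² + V*(1 + V/5))
Z(o, D) = 2*D
O(g, s) = √(80/3 + s)
1/O(Z(2, -8), t(10)) = 1/(√(240 + 9*(-11 + 10 + (6/5)*10²))/3) = 1/(√(240 + 9*(-11 + 10 + (6/5)*100))/3) = 1/(√(240 + 9*(-11 + 10 + 120))/3) = 1/(√(240 + 9*119)/3) = 1/(√(240 + 1071)/3) = 1/(√1311/3) = √1311/437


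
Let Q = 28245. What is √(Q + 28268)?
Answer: √56513 ≈ 237.72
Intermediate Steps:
√(Q + 28268) = √(28245 + 28268) = √56513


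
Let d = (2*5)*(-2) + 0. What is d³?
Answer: -8000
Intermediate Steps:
d = -20 (d = 10*(-2) + 0 = -20 + 0 = -20)
d³ = (-20)³ = -8000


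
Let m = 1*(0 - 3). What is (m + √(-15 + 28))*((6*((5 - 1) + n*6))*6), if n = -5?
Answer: 2808 - 936*√13 ≈ -566.80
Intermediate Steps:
m = -3 (m = 1*(-3) = -3)
(m + √(-15 + 28))*((6*((5 - 1) + n*6))*6) = (-3 + √(-15 + 28))*((6*((5 - 1) - 5*6))*6) = (-3 + √13)*((6*(4 - 30))*6) = (-3 + √13)*((6*(-26))*6) = (-3 + √13)*(-156*6) = (-3 + √13)*(-936) = 2808 - 936*√13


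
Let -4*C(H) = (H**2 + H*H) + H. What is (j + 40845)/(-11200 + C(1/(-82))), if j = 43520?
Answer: -28363513/3765439 ≈ -7.5326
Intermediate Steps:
C(H) = -H**2/2 - H/4 (C(H) = -((H**2 + H*H) + H)/4 = -((H**2 + H**2) + H)/4 = -(2*H**2 + H)/4 = -(H + 2*H**2)/4 = -H**2/2 - H/4)
(j + 40845)/(-11200 + C(1/(-82))) = (43520 + 40845)/(-11200 - 1/4*(1 + 2/(-82))/(-82)) = 84365/(-11200 - 1/4*(-1/82)*(1 + 2*(-1/82))) = 84365/(-11200 - 1/4*(-1/82)*(1 - 1/41)) = 84365/(-11200 - 1/4*(-1/82)*40/41) = 84365/(-11200 + 5/1681) = 84365/(-18827195/1681) = 84365*(-1681/18827195) = -28363513/3765439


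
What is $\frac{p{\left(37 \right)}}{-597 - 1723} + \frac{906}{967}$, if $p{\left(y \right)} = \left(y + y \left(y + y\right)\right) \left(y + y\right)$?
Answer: $- \frac{19647153}{224344} \approx -87.576$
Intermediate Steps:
$p{\left(y \right)} = 2 y \left(y + 2 y^{2}\right)$ ($p{\left(y \right)} = \left(y + y 2 y\right) 2 y = \left(y + 2 y^{2}\right) 2 y = 2 y \left(y + 2 y^{2}\right)$)
$\frac{p{\left(37 \right)}}{-597 - 1723} + \frac{906}{967} = \frac{37^{2} \left(2 + 4 \cdot 37\right)}{-597 - 1723} + \frac{906}{967} = \frac{1369 \left(2 + 148\right)}{-597 - 1723} + 906 \cdot \frac{1}{967} = \frac{1369 \cdot 150}{-2320} + \frac{906}{967} = 205350 \left(- \frac{1}{2320}\right) + \frac{906}{967} = - \frac{20535}{232} + \frac{906}{967} = - \frac{19647153}{224344}$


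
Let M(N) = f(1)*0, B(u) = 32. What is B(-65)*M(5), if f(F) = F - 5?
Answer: 0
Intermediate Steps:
f(F) = -5 + F
M(N) = 0 (M(N) = (-5 + 1)*0 = -4*0 = 0)
B(-65)*M(5) = 32*0 = 0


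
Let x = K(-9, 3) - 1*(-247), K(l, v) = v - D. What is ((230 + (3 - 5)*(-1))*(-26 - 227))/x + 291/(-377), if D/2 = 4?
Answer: -1009037/4147 ≈ -243.32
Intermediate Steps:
D = 8 (D = 2*4 = 8)
K(l, v) = -8 + v (K(l, v) = v - 1*8 = v - 8 = -8 + v)
x = 242 (x = (-8 + 3) - 1*(-247) = -5 + 247 = 242)
((230 + (3 - 5)*(-1))*(-26 - 227))/x + 291/(-377) = ((230 + (3 - 5)*(-1))*(-26 - 227))/242 + 291/(-377) = ((230 - 2*(-1))*(-253))*(1/242) + 291*(-1/377) = ((230 + 2)*(-253))*(1/242) - 291/377 = (232*(-253))*(1/242) - 291/377 = -58696*1/242 - 291/377 = -2668/11 - 291/377 = -1009037/4147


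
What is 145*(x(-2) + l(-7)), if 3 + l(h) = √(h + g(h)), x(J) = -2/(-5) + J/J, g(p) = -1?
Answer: -232 + 290*I*√2 ≈ -232.0 + 410.12*I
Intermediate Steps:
x(J) = 7/5 (x(J) = -2*(-⅕) + 1 = ⅖ + 1 = 7/5)
l(h) = -3 + √(-1 + h) (l(h) = -3 + √(h - 1) = -3 + √(-1 + h))
145*(x(-2) + l(-7)) = 145*(7/5 + (-3 + √(-1 - 7))) = 145*(7/5 + (-3 + √(-8))) = 145*(7/5 + (-3 + 2*I*√2)) = 145*(-8/5 + 2*I*√2) = -232 + 290*I*√2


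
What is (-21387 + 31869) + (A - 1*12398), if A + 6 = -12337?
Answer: -14259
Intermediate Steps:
A = -12343 (A = -6 - 12337 = -12343)
(-21387 + 31869) + (A - 1*12398) = (-21387 + 31869) + (-12343 - 1*12398) = 10482 + (-12343 - 12398) = 10482 - 24741 = -14259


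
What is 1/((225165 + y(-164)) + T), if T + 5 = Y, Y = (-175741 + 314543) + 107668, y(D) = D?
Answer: 1/471466 ≈ 2.1210e-6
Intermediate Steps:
Y = 246470 (Y = 138802 + 107668 = 246470)
T = 246465 (T = -5 + 246470 = 246465)
1/((225165 + y(-164)) + T) = 1/((225165 - 164) + 246465) = 1/(225001 + 246465) = 1/471466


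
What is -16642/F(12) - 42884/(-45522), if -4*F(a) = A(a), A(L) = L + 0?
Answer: 126284296/22761 ≈ 5548.3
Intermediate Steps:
A(L) = L
F(a) = -a/4
-16642/F(12) - 42884/(-45522) = -16642/((-1/4*12)) - 42884/(-45522) = -16642/(-3) - 42884*(-1/45522) = -16642*(-1/3) + 21442/22761 = 16642/3 + 21442/22761 = 126284296/22761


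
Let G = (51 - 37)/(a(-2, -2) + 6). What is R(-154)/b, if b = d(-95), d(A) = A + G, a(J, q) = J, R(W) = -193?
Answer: 386/183 ≈ 2.1093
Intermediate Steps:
G = 7/2 (G = (51 - 37)/(-2 + 6) = 14/4 = 14*(¼) = 7/2 ≈ 3.5000)
d(A) = 7/2 + A (d(A) = A + 7/2 = 7/2 + A)
b = -183/2 (b = 7/2 - 95 = -183/2 ≈ -91.500)
R(-154)/b = -193/(-183/2) = -193*(-2/183) = 386/183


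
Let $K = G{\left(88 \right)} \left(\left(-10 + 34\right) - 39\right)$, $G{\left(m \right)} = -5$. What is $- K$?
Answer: $-75$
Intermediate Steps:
$K = 75$ ($K = - 5 \left(\left(-10 + 34\right) - 39\right) = - 5 \left(24 - 39\right) = \left(-5\right) \left(-15\right) = 75$)
$- K = \left(-1\right) 75 = -75$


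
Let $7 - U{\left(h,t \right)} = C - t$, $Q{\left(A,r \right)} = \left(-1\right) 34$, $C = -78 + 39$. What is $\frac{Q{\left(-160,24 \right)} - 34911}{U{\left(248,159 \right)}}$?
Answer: $- \frac{6989}{41} \approx -170.46$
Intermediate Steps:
$C = -39$
$Q{\left(A,r \right)} = -34$
$U{\left(h,t \right)} = 46 + t$ ($U{\left(h,t \right)} = 7 - \left(-39 - t\right) = 7 + \left(39 + t\right) = 46 + t$)
$\frac{Q{\left(-160,24 \right)} - 34911}{U{\left(248,159 \right)}} = \frac{-34 - 34911}{46 + 159} = - \frac{34945}{205} = \left(-34945\right) \frac{1}{205} = - \frac{6989}{41}$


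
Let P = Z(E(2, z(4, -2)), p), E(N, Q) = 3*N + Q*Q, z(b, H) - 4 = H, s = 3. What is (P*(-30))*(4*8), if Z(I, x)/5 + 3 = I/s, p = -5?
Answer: -1600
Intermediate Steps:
z(b, H) = 4 + H
E(N, Q) = Q² + 3*N (E(N, Q) = 3*N + Q² = Q² + 3*N)
Z(I, x) = -15 + 5*I/3 (Z(I, x) = -15 + 5*(I/3) = -15 + 5*I/3)
P = 5/3 (P = -15 + 5*((4 - 2)² + 3*2)/3 = -15 + 5*(2² + 6)/3 = -15 + 5*(4 + 6)/3 = -15 + (5/3)*10 = -15 + 50/3 = 5/3 ≈ 1.6667)
(P*(-30))*(4*8) = ((5/3)*(-30))*(4*8) = -50*32 = -1600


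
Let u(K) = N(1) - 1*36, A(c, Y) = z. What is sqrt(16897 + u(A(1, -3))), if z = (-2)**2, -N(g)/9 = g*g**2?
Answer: 2*sqrt(4213) ≈ 129.82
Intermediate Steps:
N(g) = -9*g**3 (N(g) = -9*g*g**2 = -9*g**3)
z = 4
A(c, Y) = 4
u(K) = -45 (u(K) = -9*1**3 - 1*36 = -9*1 - 36 = -9 - 36 = -45)
sqrt(16897 + u(A(1, -3))) = sqrt(16897 - 45) = sqrt(16852) = 2*sqrt(4213)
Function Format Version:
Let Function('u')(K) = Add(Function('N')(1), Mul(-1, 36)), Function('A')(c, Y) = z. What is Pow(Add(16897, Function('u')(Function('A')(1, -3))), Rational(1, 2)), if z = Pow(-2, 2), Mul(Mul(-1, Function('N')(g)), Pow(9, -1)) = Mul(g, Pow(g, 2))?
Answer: Mul(2, Pow(4213, Rational(1, 2))) ≈ 129.82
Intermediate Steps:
Function('N')(g) = Mul(-9, Pow(g, 3)) (Function('N')(g) = Mul(-9, Mul(g, Pow(g, 2))) = Mul(-9, Pow(g, 3)))
z = 4
Function('A')(c, Y) = 4
Function('u')(K) = -45 (Function('u')(K) = Add(Mul(-9, Pow(1, 3)), Mul(-1, 36)) = Add(Mul(-9, 1), -36) = Add(-9, -36) = -45)
Pow(Add(16897, Function('u')(Function('A')(1, -3))), Rational(1, 2)) = Pow(Add(16897, -45), Rational(1, 2)) = Pow(16852, Rational(1, 2)) = Mul(2, Pow(4213, Rational(1, 2)))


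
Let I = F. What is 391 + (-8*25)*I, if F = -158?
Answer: 31991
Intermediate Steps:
I = -158
391 + (-8*25)*I = 391 - 8*25*(-158) = 391 - 200*(-158) = 391 + 31600 = 31991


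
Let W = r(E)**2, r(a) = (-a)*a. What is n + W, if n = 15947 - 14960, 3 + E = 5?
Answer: 1003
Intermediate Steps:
E = 2 (E = -3 + 5 = 2)
r(a) = -a**2
W = 16 (W = (-1*2**2)**2 = (-1*4)**2 = (-4)**2 = 16)
n = 987
n + W = 987 + 16 = 1003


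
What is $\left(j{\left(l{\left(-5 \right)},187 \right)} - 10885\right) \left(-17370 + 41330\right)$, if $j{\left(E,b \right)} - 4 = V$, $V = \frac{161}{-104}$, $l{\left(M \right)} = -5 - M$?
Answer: $- \frac{3389696075}{13} \approx -2.6075 \cdot 10^{8}$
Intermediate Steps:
$V = - \frac{161}{104}$ ($V = 161 \left(- \frac{1}{104}\right) = - \frac{161}{104} \approx -1.5481$)
$j{\left(E,b \right)} = \frac{255}{104}$ ($j{\left(E,b \right)} = 4 - \frac{161}{104} = \frac{255}{104}$)
$\left(j{\left(l{\left(-5 \right)},187 \right)} - 10885\right) \left(-17370 + 41330\right) = \left(\frac{255}{104} - 10885\right) \left(-17370 + 41330\right) = \left(- \frac{1131785}{104}\right) 23960 = - \frac{3389696075}{13}$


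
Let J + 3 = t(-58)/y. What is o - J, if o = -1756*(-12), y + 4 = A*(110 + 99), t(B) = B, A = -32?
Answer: 70516921/3346 ≈ 21075.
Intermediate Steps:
y = -6692 (y = -4 - 32*(110 + 99) = -4 - 32*209 = -4 - 6688 = -6692)
o = 21072
J = -10009/3346 (J = -3 - 58/(-6692) = -3 - 58*(-1/6692) = -3 + 29/3346 = -10009/3346 ≈ -2.9913)
o - J = 21072 - 1*(-10009/3346) = 21072 + 10009/3346 = 70516921/3346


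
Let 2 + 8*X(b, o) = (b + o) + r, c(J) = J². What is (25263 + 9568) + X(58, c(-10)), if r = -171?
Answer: 278633/8 ≈ 34829.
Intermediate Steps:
X(b, o) = -173/8 + b/8 + o/8 (X(b, o) = -¼ + ((b + o) - 171)/8 = -¼ + (-171 + b + o)/8 = -¼ + (-171/8 + b/8 + o/8) = -173/8 + b/8 + o/8)
(25263 + 9568) + X(58, c(-10)) = (25263 + 9568) + (-173/8 + (⅛)*58 + (⅛)*(-10)²) = 34831 + (-173/8 + 29/4 + (⅛)*100) = 34831 + (-173/8 + 29/4 + 25/2) = 34831 - 15/8 = 278633/8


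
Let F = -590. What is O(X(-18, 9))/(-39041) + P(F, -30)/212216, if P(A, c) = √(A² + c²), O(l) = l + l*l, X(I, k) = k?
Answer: -90/39041 + 5*√3490/106108 ≈ 0.00047851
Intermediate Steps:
O(l) = l + l²
O(X(-18, 9))/(-39041) + P(F, -30)/212216 = (9*(1 + 9))/(-39041) + √((-590)² + (-30)²)/212216 = (9*10)*(-1/39041) + √(348100 + 900)*(1/212216) = 90*(-1/39041) + √349000*(1/212216) = -90/39041 + (10*√3490)*(1/212216) = -90/39041 + 5*√3490/106108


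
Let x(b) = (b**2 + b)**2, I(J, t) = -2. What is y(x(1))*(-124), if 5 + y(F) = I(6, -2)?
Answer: 868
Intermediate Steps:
x(b) = (b + b**2)**2
y(F) = -7 (y(F) = -5 - 2 = -7)
y(x(1))*(-124) = -7*(-124) = 868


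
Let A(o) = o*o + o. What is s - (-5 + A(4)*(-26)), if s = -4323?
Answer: -3798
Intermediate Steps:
A(o) = o + o² (A(o) = o² + o = o + o²)
s - (-5 + A(4)*(-26)) = -4323 - (-5 + (4*(1 + 4))*(-26)) = -4323 - (-5 + (4*5)*(-26)) = -4323 - (-5 + 20*(-26)) = -4323 - (-5 - 520) = -4323 - 1*(-525) = -4323 + 525 = -3798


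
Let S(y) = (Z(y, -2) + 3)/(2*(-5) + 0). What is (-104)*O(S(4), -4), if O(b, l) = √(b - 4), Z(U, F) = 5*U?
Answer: -156*I*√70/5 ≈ -261.04*I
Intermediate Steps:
S(y) = -3/10 - y/2 (S(y) = (5*y + 3)/(2*(-5) + 0) = (3 + 5*y)/(-10 + 0) = (3 + 5*y)/(-10) = (3 + 5*y)*(-⅒) = -3/10 - y/2)
O(b, l) = √(-4 + b)
(-104)*O(S(4), -4) = (-104)*√(-4 + (-3/10 - ½*4)) = (-26*4)*√(-4 + (-3/10 - 2)) = -104*√(-4 - 23/10) = -156*I*√70/5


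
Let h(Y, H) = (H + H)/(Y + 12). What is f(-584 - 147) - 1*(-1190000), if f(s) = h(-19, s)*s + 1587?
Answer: 7272387/7 ≈ 1.0389e+6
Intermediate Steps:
h(Y, H) = 2*H/(12 + Y) (h(Y, H) = (2*H)/(12 + Y) = 2*H/(12 + Y))
f(s) = 1587 - 2*s²/7 (f(s) = (2*s/(12 - 19))*s + 1587 = (2*s/(-7))*s + 1587 = (2*s*(-⅐))*s + 1587 = (-2*s/7)*s + 1587 = -2*s²/7 + 1587 = 1587 - 2*s²/7)
f(-584 - 147) - 1*(-1190000) = (1587 - 2*(-584 - 147)²/7) - 1*(-1190000) = (1587 - 2/7*(-731)²) + 1190000 = (1587 - 2/7*534361) + 1190000 = (1587 - 1068722/7) + 1190000 = -1057613/7 + 1190000 = 7272387/7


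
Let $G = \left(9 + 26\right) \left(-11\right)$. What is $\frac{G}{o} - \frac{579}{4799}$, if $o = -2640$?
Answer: $\frac{5801}{230352} \approx 0.025183$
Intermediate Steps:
$G = -385$ ($G = 35 \left(-11\right) = -385$)
$\frac{G}{o} - \frac{579}{4799} = - \frac{385}{-2640} - \frac{579}{4799} = \left(-385\right) \left(- \frac{1}{2640}\right) - \frac{579}{4799} = \frac{7}{48} - \frac{579}{4799} = \frac{5801}{230352}$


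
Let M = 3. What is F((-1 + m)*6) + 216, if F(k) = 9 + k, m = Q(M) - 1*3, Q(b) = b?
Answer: 219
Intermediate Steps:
m = 0 (m = 3 - 1*3 = 3 - 3 = 0)
F((-1 + m)*6) + 216 = (9 + (-1 + 0)*6) + 216 = (9 - 1*6) + 216 = (9 - 6) + 216 = 3 + 216 = 219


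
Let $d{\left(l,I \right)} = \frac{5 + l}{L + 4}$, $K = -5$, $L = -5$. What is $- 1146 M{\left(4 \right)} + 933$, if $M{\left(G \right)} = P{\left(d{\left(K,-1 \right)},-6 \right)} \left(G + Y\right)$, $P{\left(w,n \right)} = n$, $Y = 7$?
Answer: $76569$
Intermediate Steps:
$d{\left(l,I \right)} = -5 - l$ ($d{\left(l,I \right)} = \frac{5 + l}{-5 + 4} = \frac{5 + l}{-1} = \left(5 + l\right) \left(-1\right) = -5 - l$)
$M{\left(G \right)} = -42 - 6 G$ ($M{\left(G \right)} = - 6 \left(G + 7\right) = - 6 \left(7 + G\right) = -42 - 6 G$)
$- 1146 M{\left(4 \right)} + 933 = - 1146 \left(-42 - 24\right) + 933 = \left(-1146\right) \left(-66\right) + 933 = 75636 + 933 = 76569$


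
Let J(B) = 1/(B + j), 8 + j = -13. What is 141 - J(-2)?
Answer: 3244/23 ≈ 141.04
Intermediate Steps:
j = -21 (j = -8 - 13 = -21)
J(B) = 1/(-21 + B) (J(B) = 1/(B - 21) = 1/(-21 + B))
141 - J(-2) = 141 - 1/(-21 - 2) = 141 - 1/(-23) = 141 - 1*(-1/23) = 141 + 1/23 = 3244/23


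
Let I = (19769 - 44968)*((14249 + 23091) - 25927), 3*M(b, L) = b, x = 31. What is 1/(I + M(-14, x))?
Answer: -3/862788575 ≈ -3.4771e-9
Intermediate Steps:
M(b, L) = b/3
I = -287596187 (I = -25199*(37340 - 25927) = -25199*11413 = -287596187)
1/(I + M(-14, x)) = 1/(-287596187 + (⅓)*(-14)) = 1/(-287596187 - 14/3) = 1/(-862788575/3) = -3/862788575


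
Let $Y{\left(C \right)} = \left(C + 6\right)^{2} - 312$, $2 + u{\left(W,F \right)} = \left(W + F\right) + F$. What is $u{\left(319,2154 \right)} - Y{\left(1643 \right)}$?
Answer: $-2714264$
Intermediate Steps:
$u{\left(W,F \right)} = -2 + W + 2 F$ ($u{\left(W,F \right)} = -2 + \left(\left(W + F\right) + F\right) = -2 + \left(\left(F + W\right) + F\right) = -2 + \left(W + 2 F\right) = -2 + W + 2 F$)
$Y{\left(C \right)} = -312 + \left(6 + C\right)^{2}$ ($Y{\left(C \right)} = \left(6 + C\right)^{2} - 312 = -312 + \left(6 + C\right)^{2}$)
$u{\left(319,2154 \right)} - Y{\left(1643 \right)} = \left(-2 + 319 + 2 \cdot 2154\right) - \left(-312 + \left(6 + 1643\right)^{2}\right) = \left(-2 + 319 + 4308\right) - \left(-312 + 1649^{2}\right) = 4625 - \left(-312 + 2719201\right) = 4625 - 2718889 = -2714264$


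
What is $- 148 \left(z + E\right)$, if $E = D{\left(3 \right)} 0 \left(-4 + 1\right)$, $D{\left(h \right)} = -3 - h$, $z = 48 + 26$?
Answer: $-10952$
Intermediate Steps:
$z = 74$
$E = 0$ ($E = \left(-3 - 3\right) 0 \left(-4 + 1\right) = \left(-3 - 3\right) 0 \left(-3\right) = \left(-6\right) 0 = 0$)
$- 148 \left(z + E\right) = - 148 \left(74 + 0\right) = \left(-148\right) 74 = -10952$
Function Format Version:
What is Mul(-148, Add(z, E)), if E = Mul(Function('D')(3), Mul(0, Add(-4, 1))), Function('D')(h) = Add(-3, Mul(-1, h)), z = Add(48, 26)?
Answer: -10952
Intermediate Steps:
z = 74
E = 0 (E = Mul(Add(-3, Mul(-1, 3)), Mul(0, Add(-4, 1))) = Mul(Add(-3, -3), Mul(0, -3)) = Mul(-6, 0) = 0)
Mul(-148, Add(z, E)) = Mul(-148, Add(74, 0)) = Mul(-148, 74) = -10952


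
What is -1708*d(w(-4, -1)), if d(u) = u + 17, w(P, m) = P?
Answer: -22204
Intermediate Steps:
d(u) = 17 + u
-1708*d(w(-4, -1)) = -1708*(17 - 4) = -1708*13 = -22204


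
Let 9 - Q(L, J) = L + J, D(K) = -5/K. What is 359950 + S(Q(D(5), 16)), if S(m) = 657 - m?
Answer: 360613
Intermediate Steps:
Q(L, J) = 9 - J - L (Q(L, J) = 9 - (L + J) = 9 - (J + L) = 9 + (-J - L) = 9 - J - L)
359950 + S(Q(D(5), 16)) = 359950 + (657 - (9 - 1*16 - (-5)/5)) = 359950 + (657 - (9 - 16 - (-5)/5)) = 359950 + (657 - (9 - 16 - 1*(-1))) = 359950 + (657 - (9 - 16 + 1)) = 359950 + (657 - 1*(-6)) = 359950 + (657 + 6) = 359950 + 663 = 360613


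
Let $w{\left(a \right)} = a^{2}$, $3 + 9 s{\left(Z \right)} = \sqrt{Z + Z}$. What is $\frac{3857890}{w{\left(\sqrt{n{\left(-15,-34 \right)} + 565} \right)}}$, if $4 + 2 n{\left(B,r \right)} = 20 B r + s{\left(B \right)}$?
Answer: $\frac{2359431513540}{3463309597} - \frac{23147340 i \sqrt{30}}{3463309597} \approx 681.26 - 0.036608 i$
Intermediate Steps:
$s{\left(Z \right)} = - \frac{1}{3} + \frac{\sqrt{2} \sqrt{Z}}{9}$ ($s{\left(Z \right)} = - \frac{1}{3} + \frac{\sqrt{Z + Z}}{9} = - \frac{1}{3} + \frac{\sqrt{2 Z}}{9} = - \frac{1}{3} + \frac{\sqrt{2} \sqrt{Z}}{9}$)
$n{\left(B,r \right)} = - \frac{13}{6} + 10 B r + \frac{\sqrt{2} \sqrt{B}}{18}$ ($n{\left(B,r \right)} = -2 + \frac{20 B r + \left(- \frac{1}{3} + \frac{\sqrt{2} \sqrt{B}}{9}\right)}{2} = -2 + \frac{- \frac{1}{3} + 20 B r + \frac{\sqrt{2} \sqrt{B}}{9}}{2} = -2 + \left(- \frac{1}{6} + 10 B r + \frac{\sqrt{2} \sqrt{B}}{18}\right) = - \frac{13}{6} + 10 B r + \frac{\sqrt{2} \sqrt{B}}{18}$)
$\frac{3857890}{w{\left(\sqrt{n{\left(-15,-34 \right)} + 565} \right)}} = \frac{3857890}{\left(\sqrt{\left(- \frac{13}{6} + 10 \left(-15\right) \left(-34\right) + \frac{\sqrt{2} \sqrt{-15}}{18}\right) + 565}\right)^{2}} = \frac{3857890}{\left(\sqrt{\left(- \frac{13}{6} + 5100 + \frac{\sqrt{2} i \sqrt{15}}{18}\right) + 565}\right)^{2}} = \frac{3857890}{\left(\sqrt{\left(- \frac{13}{6} + 5100 + \frac{i \sqrt{30}}{18}\right) + 565}\right)^{2}} = \frac{3857890}{\left(\sqrt{\left(\frac{30587}{6} + \frac{i \sqrt{30}}{18}\right) + 565}\right)^{2}} = \frac{3857890}{\left(\sqrt{\frac{33977}{6} + \frac{i \sqrt{30}}{18}}\right)^{2}} = \frac{3857890}{\frac{33977}{6} + \frac{i \sqrt{30}}{18}}$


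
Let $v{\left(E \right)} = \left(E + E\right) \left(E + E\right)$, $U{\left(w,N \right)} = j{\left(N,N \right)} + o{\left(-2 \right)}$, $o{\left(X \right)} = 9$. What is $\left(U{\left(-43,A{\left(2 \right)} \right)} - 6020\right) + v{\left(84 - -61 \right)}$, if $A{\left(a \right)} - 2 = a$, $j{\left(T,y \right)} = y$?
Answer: $78093$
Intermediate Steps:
$A{\left(a \right)} = 2 + a$
$U{\left(w,N \right)} = 9 + N$ ($U{\left(w,N \right)} = N + 9 = 9 + N$)
$v{\left(E \right)} = 4 E^{2}$ ($v{\left(E \right)} = 2 E 2 E = 4 E^{2}$)
$\left(U{\left(-43,A{\left(2 \right)} \right)} - 6020\right) + v{\left(84 - -61 \right)} = \left(\left(9 + \left(2 + 2\right)\right) - 6020\right) + 4 \left(84 - -61\right)^{2} = \left(\left(9 + 4\right) - 6020\right) + 4 \left(84 + 61\right)^{2} = \left(13 - 6020\right) + 4 \cdot 145^{2} = -6007 + 4 \cdot 21025 = -6007 + 84100 = 78093$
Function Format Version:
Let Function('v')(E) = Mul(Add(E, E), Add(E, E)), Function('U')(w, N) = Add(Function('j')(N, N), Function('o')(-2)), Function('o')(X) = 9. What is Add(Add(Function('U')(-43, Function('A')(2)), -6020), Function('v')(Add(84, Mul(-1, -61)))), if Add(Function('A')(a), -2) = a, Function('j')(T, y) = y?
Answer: 78093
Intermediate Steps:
Function('A')(a) = Add(2, a)
Function('U')(w, N) = Add(9, N) (Function('U')(w, N) = Add(N, 9) = Add(9, N))
Function('v')(E) = Mul(4, Pow(E, 2)) (Function('v')(E) = Mul(Mul(2, E), Mul(2, E)) = Mul(4, Pow(E, 2)))
Add(Add(Function('U')(-43, Function('A')(2)), -6020), Function('v')(Add(84, Mul(-1, -61)))) = Add(Add(Add(9, Add(2, 2)), -6020), Mul(4, Pow(Add(84, Mul(-1, -61)), 2))) = Add(Add(Add(9, 4), -6020), Mul(4, Pow(Add(84, 61), 2))) = Add(Add(13, -6020), Mul(4, Pow(145, 2))) = Add(-6007, Mul(4, 21025)) = Add(-6007, 84100) = 78093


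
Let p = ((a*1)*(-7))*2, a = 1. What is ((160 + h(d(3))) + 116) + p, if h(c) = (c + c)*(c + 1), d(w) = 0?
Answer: 262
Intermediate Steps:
h(c) = 2*c*(1 + c) (h(c) = (2*c)*(1 + c) = 2*c*(1 + c))
p = -14 (p = ((1*1)*(-7))*2 = (1*(-7))*2 = -7*2 = -14)
((160 + h(d(3))) + 116) + p = ((160 + 2*0*(1 + 0)) + 116) - 14 = ((160 + 2*0*1) + 116) - 14 = ((160 + 0) + 116) - 14 = (160 + 116) - 14 = 276 - 14 = 262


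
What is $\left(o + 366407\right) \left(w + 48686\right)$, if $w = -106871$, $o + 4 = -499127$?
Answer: $7722545940$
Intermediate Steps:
$o = -499131$ ($o = -4 - 499127 = -499131$)
$\left(o + 366407\right) \left(w + 48686\right) = \left(-499131 + 366407\right) \left(-106871 + 48686\right) = \left(-132724\right) \left(-58185\right) = 7722545940$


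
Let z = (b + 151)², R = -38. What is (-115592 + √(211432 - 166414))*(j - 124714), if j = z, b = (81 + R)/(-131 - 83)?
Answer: 134953223726894/11449 - 14009954709*√5002/45796 ≈ 1.1766e+10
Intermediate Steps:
b = -43/214 (b = (81 - 38)/(-131 - 83) = 43/(-214) = 43*(-1/214) = -43/214 ≈ -0.20093)
z = 1041417441/45796 (z = (-43/214 + 151)² = (32271/214)² = 1041417441/45796 ≈ 22740.)
j = 1041417441/45796 ≈ 22740.
(-115592 + √(211432 - 166414))*(j - 124714) = (-115592 + √(211432 - 166414))*(1041417441/45796 - 124714) = (-115592 + √45018)*(-4669984903/45796) = (-115592 + 3*√5002)*(-4669984903/45796) = 134953223726894/11449 - 14009954709*√5002/45796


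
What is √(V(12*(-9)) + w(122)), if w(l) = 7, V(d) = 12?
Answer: √19 ≈ 4.3589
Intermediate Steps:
√(V(12*(-9)) + w(122)) = √(12 + 7) = √19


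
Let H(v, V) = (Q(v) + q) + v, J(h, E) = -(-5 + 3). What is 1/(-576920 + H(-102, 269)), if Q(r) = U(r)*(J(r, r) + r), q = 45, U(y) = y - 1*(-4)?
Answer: -1/567177 ≈ -1.7631e-6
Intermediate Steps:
U(y) = 4 + y (U(y) = y + 4 = 4 + y)
J(h, E) = 2 (J(h, E) = -1*(-2) = 2)
Q(r) = (2 + r)*(4 + r) (Q(r) = (4 + r)*(2 + r) = (2 + r)*(4 + r))
H(v, V) = 45 + v + (2 + v)*(4 + v) (H(v, V) = ((2 + v)*(4 + v) + 45) + v = (45 + (2 + v)*(4 + v)) + v = 45 + v + (2 + v)*(4 + v))
1/(-576920 + H(-102, 269)) = 1/(-576920 + (53 + (-102)² + 7*(-102))) = 1/(-576920 + (53 + 10404 - 714)) = 1/(-576920 + 9743) = 1/(-567177) = -1/567177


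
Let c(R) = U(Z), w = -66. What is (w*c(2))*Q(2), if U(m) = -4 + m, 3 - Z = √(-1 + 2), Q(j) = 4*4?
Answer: 2112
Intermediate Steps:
Q(j) = 16
Z = 2 (Z = 3 - √(-1 + 2) = 3 - √1 = 3 - 1*1 = 3 - 1 = 2)
c(R) = -2 (c(R) = -4 + 2 = -2)
(w*c(2))*Q(2) = -66*(-2)*16 = 132*16 = 2112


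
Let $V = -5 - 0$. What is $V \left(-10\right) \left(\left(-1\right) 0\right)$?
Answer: $0$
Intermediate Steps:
$V = -5$ ($V = -5 + 0 = -5$)
$V \left(-10\right) \left(\left(-1\right) 0\right) = \left(-5\right) \left(-10\right) \left(\left(-1\right) 0\right) = 50 \cdot 0 = 0$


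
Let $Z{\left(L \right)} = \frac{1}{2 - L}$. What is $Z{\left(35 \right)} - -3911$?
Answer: $\frac{129062}{33} \approx 3911.0$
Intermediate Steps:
$Z{\left(35 \right)} - -3911 = - \frac{1}{-2 + 35} - -3911 = - \frac{1}{33} + 3911 = \frac{129062}{33}$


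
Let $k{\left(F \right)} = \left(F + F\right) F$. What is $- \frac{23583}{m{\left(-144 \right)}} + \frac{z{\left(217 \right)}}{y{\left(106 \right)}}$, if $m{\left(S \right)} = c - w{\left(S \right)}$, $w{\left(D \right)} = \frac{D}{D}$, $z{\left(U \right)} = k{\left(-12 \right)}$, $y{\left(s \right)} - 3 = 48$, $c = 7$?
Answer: $- \frac{133445}{34} \approx -3924.9$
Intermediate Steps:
$y{\left(s \right)} = 51$ ($y{\left(s \right)} = 3 + 48 = 51$)
$k{\left(F \right)} = 2 F^{2}$ ($k{\left(F \right)} = 2 F F = 2 F^{2}$)
$z{\left(U \right)} = 288$ ($z{\left(U \right)} = 2 \left(-12\right)^{2} = 2 \cdot 144 = 288$)
$w{\left(D \right)} = 1$
$m{\left(S \right)} = 6$ ($m{\left(S \right)} = 7 - 1 = 6$)
$- \frac{23583}{m{\left(-144 \right)}} + \frac{z{\left(217 \right)}}{y{\left(106 \right)}} = - \frac{23583}{6} + \frac{288}{51} = \left(-23583\right) \frac{1}{6} + 288 \cdot \frac{1}{51} = - \frac{7861}{2} + \frac{96}{17} = - \frac{133445}{34}$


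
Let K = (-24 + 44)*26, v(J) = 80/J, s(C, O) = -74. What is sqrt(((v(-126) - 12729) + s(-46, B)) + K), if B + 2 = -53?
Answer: I*sqrt(5417083)/21 ≈ 110.83*I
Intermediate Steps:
B = -55 (B = -2 - 53 = -55)
K = 520 (K = 20*26 = 520)
sqrt(((v(-126) - 12729) + s(-46, B)) + K) = sqrt(((80/(-126) - 12729) - 74) + 520) = sqrt(((80*(-1/126) - 12729) - 74) + 520) = sqrt(((-40/63 - 12729) - 74) + 520) = sqrt((-801967/63 - 74) + 520) = sqrt(-806629/63 + 520) = sqrt(-773869/63) = I*sqrt(5417083)/21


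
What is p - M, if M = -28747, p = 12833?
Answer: 41580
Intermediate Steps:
p - M = 12833 - 1*(-28747) = 12833 + 28747 = 41580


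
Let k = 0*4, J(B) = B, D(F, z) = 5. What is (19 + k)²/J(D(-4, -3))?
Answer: 361/5 ≈ 72.200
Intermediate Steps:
k = 0
(19 + k)²/J(D(-4, -3)) = (19 + 0)²/5 = 19²*(⅕) = 361*(⅕) = 361/5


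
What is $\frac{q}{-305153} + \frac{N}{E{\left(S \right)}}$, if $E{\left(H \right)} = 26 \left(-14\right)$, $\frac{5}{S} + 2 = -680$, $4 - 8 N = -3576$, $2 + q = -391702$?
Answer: $\frac{12048577}{222151384} \approx 0.054236$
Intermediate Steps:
$q = -391704$ ($q = -2 - 391702 = -391704$)
$N = \frac{895}{2}$ ($N = \frac{1}{2} - -447 = \frac{1}{2} + 447 = \frac{895}{2} \approx 447.5$)
$S = - \frac{5}{682}$ ($S = \frac{5}{-2 - 680} = \frac{5}{-682} = 5 \left(- \frac{1}{682}\right) = - \frac{5}{682} \approx -0.0073314$)
$E{\left(H \right)} = -364$
$\frac{q}{-305153} + \frac{N}{E{\left(S \right)}} = - \frac{391704}{-305153} + \frac{895}{2 \left(-364\right)} = \left(-391704\right) \left(- \frac{1}{305153}\right) + \frac{895}{2} \left(- \frac{1}{364}\right) = \frac{391704}{305153} - \frac{895}{728} = \frac{12048577}{222151384}$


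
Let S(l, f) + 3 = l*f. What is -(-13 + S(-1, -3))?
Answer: 13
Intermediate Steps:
S(l, f) = -3 + f*l (S(l, f) = -3 + l*f = -3 + f*l)
-(-13 + S(-1, -3)) = -(-13 + (-3 - 3*(-1))) = -(-13 + (-3 + 3)) = -(-13 + 0) = -1*(-13) = 13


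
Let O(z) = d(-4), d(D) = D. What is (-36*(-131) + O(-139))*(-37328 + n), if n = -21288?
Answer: -276198592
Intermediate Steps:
O(z) = -4
(-36*(-131) + O(-139))*(-37328 + n) = (-36*(-131) - 4)*(-37328 - 21288) = (4716 - 4)*(-58616) = 4712*(-58616) = -276198592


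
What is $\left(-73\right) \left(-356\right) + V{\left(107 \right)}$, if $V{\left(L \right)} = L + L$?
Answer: $26202$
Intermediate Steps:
$V{\left(L \right)} = 2 L$
$\left(-73\right) \left(-356\right) + V{\left(107 \right)} = \left(-73\right) \left(-356\right) + 2 \cdot 107 = 25988 + 214 = 26202$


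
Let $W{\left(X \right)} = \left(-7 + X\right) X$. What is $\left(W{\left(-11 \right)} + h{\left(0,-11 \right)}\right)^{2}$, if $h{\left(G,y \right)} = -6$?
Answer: $36864$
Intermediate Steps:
$W{\left(X \right)} = X \left(-7 + X\right)$
$\left(W{\left(-11 \right)} + h{\left(0,-11 \right)}\right)^{2} = \left(- 11 \left(-7 - 11\right) - 6\right)^{2} = \left(\left(-11\right) \left(-18\right) - 6\right)^{2} = \left(198 - 6\right)^{2} = 192^{2} = 36864$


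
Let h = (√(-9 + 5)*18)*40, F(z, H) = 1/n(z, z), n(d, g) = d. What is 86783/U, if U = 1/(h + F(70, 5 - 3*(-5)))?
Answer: 86783/70 + 124967520*I ≈ 1239.8 + 1.2497e+8*I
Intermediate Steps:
F(z, H) = 1/z
h = 1440*I (h = (√(-4)*18)*40 = ((2*I)*18)*40 = (36*I)*40 = 1440*I ≈ 1440.0*I)
U = 4900*(1/70 - 1440*I)/10160640001 (U = 1/(1440*I + 1/70) = 1/(1/70 + 1440*I) = 4900*(1/70 - 1440*I)/10160640001 ≈ 6.8893e-9 - 0.00069444*I)
86783/U = 86783/(70/10160640001 - 7056000*I/10160640001) = 86783*(10160640001*(70/10160640001 + 7056000*I/10160640001)/4900) = 881770821206783*(70/10160640001 + 7056000*I/10160640001)/4900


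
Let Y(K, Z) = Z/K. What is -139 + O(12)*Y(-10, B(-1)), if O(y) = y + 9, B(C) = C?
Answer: -1369/10 ≈ -136.90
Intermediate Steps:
O(y) = 9 + y
-139 + O(12)*Y(-10, B(-1)) = -139 + (9 + 12)*(-1/(-10)) = -139 + 21*(-1*(-⅒)) = -139 + 21*(⅒) = -139 + 21/10 = -1369/10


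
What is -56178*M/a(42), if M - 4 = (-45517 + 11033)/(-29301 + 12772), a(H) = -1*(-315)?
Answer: -125589040/115703 ≈ -1085.4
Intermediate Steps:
a(H) = 315
M = 100600/16529 (M = 4 + (-45517 + 11033)/(-29301 + 12772) = 4 - 34484/(-16529) = 4 - 34484*(-1/16529) = 4 + 34484/16529 = 100600/16529 ≈ 6.0863)
-56178*M/a(42) = -56178/(315/(100600/16529)) = -56178/(315*(16529/100600)) = -56178/1041327/20120 = -56178*20120/1041327 = -125589040/115703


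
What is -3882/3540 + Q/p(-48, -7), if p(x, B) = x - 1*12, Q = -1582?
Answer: 22364/885 ≈ 25.270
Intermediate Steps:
p(x, B) = -12 + x (p(x, B) = x - 12 = -12 + x)
-3882/3540 + Q/p(-48, -7) = -3882/3540 - 1582/(-12 - 48) = -3882*1/3540 - 1582/(-60) = -647/590 - 1582*(-1/60) = -647/590 + 791/30 = 22364/885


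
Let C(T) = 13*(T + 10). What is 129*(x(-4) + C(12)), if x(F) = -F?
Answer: 37410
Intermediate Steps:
C(T) = 130 + 13*T (C(T) = 13*(10 + T) = 130 + 13*T)
129*(x(-4) + C(12)) = 129*(-1*(-4) + (130 + 13*12)) = 129*(4 + (130 + 156)) = 129*(4 + 286) = 129*290 = 37410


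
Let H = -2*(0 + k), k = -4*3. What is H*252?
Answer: 6048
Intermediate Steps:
k = -12
H = 24 (H = -2*(0 - 12) = -2*(-12) = 24)
H*252 = 24*252 = 6048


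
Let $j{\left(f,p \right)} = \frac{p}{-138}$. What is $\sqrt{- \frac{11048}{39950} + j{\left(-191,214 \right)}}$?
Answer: $\frac{i \sqrt{138846376011}}{275655} \approx 1.3518 i$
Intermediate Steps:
$j{\left(f,p \right)} = - \frac{p}{138}$ ($j{\left(f,p \right)} = p \left(- \frac{1}{138}\right) = - \frac{p}{138}$)
$\sqrt{- \frac{11048}{39950} + j{\left(-191,214 \right)}} = \sqrt{- \frac{11048}{39950} - \frac{107}{69}} = \sqrt{\left(-11048\right) \frac{1}{39950} - \frac{107}{69}} = \sqrt{- \frac{5524}{19975} - \frac{107}{69}} = \sqrt{- \frac{2518481}{1378275}} = \frac{i \sqrt{138846376011}}{275655}$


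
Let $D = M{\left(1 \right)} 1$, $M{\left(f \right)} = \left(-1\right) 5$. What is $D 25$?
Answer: $-125$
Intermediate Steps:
$M{\left(f \right)} = -5$
$D = -5$ ($D = \left(-5\right) 1 = -5$)
$D 25 = \left(-5\right) 25 = -125$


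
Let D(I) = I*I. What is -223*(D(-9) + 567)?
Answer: -144504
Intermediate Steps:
D(I) = I²
-223*(D(-9) + 567) = -223*((-9)² + 567) = -223*(81 + 567) = -223*648 = -144504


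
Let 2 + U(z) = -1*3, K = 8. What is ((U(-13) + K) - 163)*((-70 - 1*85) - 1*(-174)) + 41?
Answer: -2999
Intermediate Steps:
U(z) = -5 (U(z) = -2 - 1*3 = -2 - 3 = -5)
((U(-13) + K) - 163)*((-70 - 1*85) - 1*(-174)) + 41 = ((-5 + 8) - 163)*((-70 - 1*85) - 1*(-174)) + 41 = (3 - 163)*((-70 - 85) + 174) + 41 = -160*(-155 + 174) + 41 = -160*19 + 41 = -3040 + 41 = -2999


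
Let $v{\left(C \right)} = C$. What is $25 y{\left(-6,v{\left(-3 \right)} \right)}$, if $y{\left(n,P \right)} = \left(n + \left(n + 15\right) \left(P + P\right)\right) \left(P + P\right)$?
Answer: $9000$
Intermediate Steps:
$y{\left(n,P \right)} = 2 P \left(n + 2 P \left(15 + n\right)\right)$ ($y{\left(n,P \right)} = \left(n + \left(15 + n\right) 2 P\right) 2 P = \left(n + 2 P \left(15 + n\right)\right) 2 P = 2 P \left(n + 2 P \left(15 + n\right)\right)$)
$25 y{\left(-6,v{\left(-3 \right)} \right)} = 25 \cdot 2 \left(-3\right) \left(-6 + 30 \left(-3\right) + 2 \left(-3\right) \left(-6\right)\right) = 25 \cdot 2 \left(-3\right) \left(-6 - 90 + 36\right) = 25 \cdot 2 \left(-3\right) \left(-60\right) = 25 \cdot 360 = 9000$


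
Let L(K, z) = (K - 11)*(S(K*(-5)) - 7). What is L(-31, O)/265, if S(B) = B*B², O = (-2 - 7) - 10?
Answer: -156402456/265 ≈ -5.9020e+5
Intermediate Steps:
O = -19 (O = -9 - 10 = -19)
S(B) = B³
L(K, z) = (-11 + K)*(-7 - 125*K³) (L(K, z) = (K - 11)*((K*(-5))³ - 7) = (-11 + K)*((-5*K)³ - 7) = (-11 + K)*(-125*K³ - 7) = (-11 + K)*(-7 - 125*K³))
L(-31, O)/265 = (77 - 125*(-31)⁴ - 7*(-31) + 1375*(-31)³)/265 = (77 - 125*923521 + 217 + 1375*(-29791))*(1/265) = (77 - 115440125 + 217 - 40962625)*(1/265) = -156402456*1/265 = -156402456/265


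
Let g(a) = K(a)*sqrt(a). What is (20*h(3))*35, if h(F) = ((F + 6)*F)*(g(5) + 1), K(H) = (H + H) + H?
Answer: 18900 + 283500*sqrt(5) ≈ 6.5283e+5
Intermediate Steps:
K(H) = 3*H (K(H) = 2*H + H = 3*H)
g(a) = 3*a**(3/2) (g(a) = (3*a)*sqrt(a) = 3*a**(3/2))
h(F) = F*(1 + 15*sqrt(5))*(6 + F) (h(F) = ((F + 6)*F)*(3*5**(3/2) + 1) = ((6 + F)*F)*(3*(5*sqrt(5)) + 1) = (F*(6 + F))*(15*sqrt(5) + 1) = (F*(6 + F))*(1 + 15*sqrt(5)) = F*(1 + 15*sqrt(5))*(6 + F))
(20*h(3))*35 = (20*(3*(6 + 3 + 90*sqrt(5) + 15*3*sqrt(5))))*35 = (20*(3*(6 + 3 + 90*sqrt(5) + 45*sqrt(5))))*35 = (20*(3*(9 + 135*sqrt(5))))*35 = (20*(27 + 405*sqrt(5)))*35 = (540 + 8100*sqrt(5))*35 = 18900 + 283500*sqrt(5)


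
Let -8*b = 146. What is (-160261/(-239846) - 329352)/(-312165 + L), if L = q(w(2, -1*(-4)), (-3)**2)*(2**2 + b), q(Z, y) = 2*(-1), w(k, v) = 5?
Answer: 78993599531/74864690979 ≈ 1.0552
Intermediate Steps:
q(Z, y) = -2
b = -73/4 (b = -1/8*146 = -73/4 ≈ -18.250)
L = 57/2 (L = -2*(2**2 - 73/4) = -2*(4 - 73/4) = -2*(-57/4) = 57/2 ≈ 28.500)
(-160261/(-239846) - 329352)/(-312165 + L) = (-160261/(-239846) - 329352)/(-312165 + 57/2) = (-160261*(-1/239846) - 329352)/(-624273/2) = (160261/239846 - 329352)*(-2/624273) = -78993599531/239846*(-2/624273) = 78993599531/74864690979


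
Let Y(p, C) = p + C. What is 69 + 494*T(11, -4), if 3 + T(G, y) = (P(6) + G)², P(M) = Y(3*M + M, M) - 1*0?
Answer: 829001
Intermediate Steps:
Y(p, C) = C + p
P(M) = 5*M (P(M) = (M + (3*M + M)) - 1*0 = (M + 4*M) + 0 = 5*M + 0 = 5*M)
T(G, y) = -3 + (30 + G)² (T(G, y) = -3 + (5*6 + G)² = -3 + (30 + G)²)
69 + 494*T(11, -4) = 69 + 494*(-3 + (30 + 11)²) = 69 + 494*(-3 + 41²) = 69 + 494*(-3 + 1681) = 69 + 494*1678 = 69 + 828932 = 829001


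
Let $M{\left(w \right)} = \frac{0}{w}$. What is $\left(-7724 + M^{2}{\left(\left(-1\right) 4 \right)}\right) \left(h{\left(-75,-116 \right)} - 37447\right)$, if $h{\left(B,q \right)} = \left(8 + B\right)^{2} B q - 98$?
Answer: $-301365415620$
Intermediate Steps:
$h{\left(B,q \right)} = -98 + B q \left(8 + B\right)^{2}$ ($h{\left(B,q \right)} = B \left(8 + B\right)^{2} q - 98 = B q \left(8 + B\right)^{2} - 98 = -98 + B q \left(8 + B\right)^{2}$)
$M{\left(w \right)} = 0$
$\left(-7724 + M^{2}{\left(\left(-1\right) 4 \right)}\right) \left(h{\left(-75,-116 \right)} - 37447\right) = \left(-7724 + 0^{2}\right) \left(\left(-98 - - 8700 \left(8 - 75\right)^{2}\right) - 37447\right) = \left(-7724 + 0\right) \left(\left(-98 - - 8700 \left(-67\right)^{2}\right) - 37447\right) = - 7724 \left(\left(-98 - \left(-8700\right) 4489\right) - 37447\right) = - 7724 \left(\left(-98 + 39054300\right) - 37447\right) = - 7724 \left(39054202 - 37447\right) = \left(-7724\right) 39016755 = -301365415620$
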